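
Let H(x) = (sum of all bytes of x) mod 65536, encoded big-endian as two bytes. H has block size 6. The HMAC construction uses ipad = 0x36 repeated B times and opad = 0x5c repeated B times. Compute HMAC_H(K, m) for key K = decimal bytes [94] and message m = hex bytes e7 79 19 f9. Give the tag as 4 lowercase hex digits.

02b9

Key decimal bytes [94] = 5e is 1 byte ≤ B = 6; zero-pad to 6 bytes: K' = 5e 00 00 00 00 00.
K' ⊕ ipad = 68 36 36 36 36 36.  K' ⊕ opad = 02 5c 5c 5c 5c 5c.
Inner input = (K'⊕ipad) ∥ m = 68 36 36 36 36 36 ∥ e7 79 19 f9.
Inner hash: sum = 104+54+54+54+54+54+231+121+25+249 = 1000 → 03 e8.
Outer input = (K'⊕opad) ∥ inner = 02 5c 5c 5c 5c 5c ∥ 03 e8.
Outer hash (tag): sum = 2+92+92+92+92+92+3+232 = 697 → 02 b9.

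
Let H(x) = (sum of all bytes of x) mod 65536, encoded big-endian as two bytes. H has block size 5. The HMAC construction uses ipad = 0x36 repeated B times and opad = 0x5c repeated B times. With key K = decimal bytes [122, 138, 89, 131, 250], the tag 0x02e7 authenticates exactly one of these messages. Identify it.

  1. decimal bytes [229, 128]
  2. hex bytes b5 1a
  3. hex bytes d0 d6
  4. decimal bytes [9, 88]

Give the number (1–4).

Key decimal bytes [122, 138, 89, 131, 250] = 7a 8a 59 83 fa is exactly B = 5 bytes: K' = 7a 8a 59 83 fa.
K' ⊕ ipad = 4c bc 6f b5 cc; K' ⊕ opad = 26 d6 05 df a6.
m1: inner = H(4c bc 6f b5 cc e5 80) = 04 5d; tag = H(26 d6 05 df a6 04 5d) = 02e7 ← matches
m2: inner = H(4c bc 6f b5 cc b5 1a) = 03 c7; tag = H(26 d6 05 df a6 03 c7) = 0350
m3: inner = H(4c bc 6f b5 cc d0 d6) = 04 9e; tag = H(26 d6 05 df a6 04 9e) = 0328
m4: inner = H(4c bc 6f b5 cc 09 58) = 03 59; tag = H(26 d6 05 df a6 03 59) = 02e2

1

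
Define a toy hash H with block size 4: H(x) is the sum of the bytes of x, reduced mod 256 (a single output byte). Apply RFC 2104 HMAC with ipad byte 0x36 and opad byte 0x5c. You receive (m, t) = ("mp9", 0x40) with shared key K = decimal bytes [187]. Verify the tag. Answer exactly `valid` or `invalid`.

Key decimal bytes [187] = bb is 1 byte ≤ B = 4; zero-pad to 4 bytes: K' = bb 00 00 00.
K' ⊕ ipad = 8d 36 36 36; K' ⊕ opad = e7 5c 5c 5c.
Inner hash: sum = 141+54+54+54+109+112+57 = 581; mod 256 = 69 → 45.
Outer hash (recomputed tag): sum = 231+92+92+92+69 = 576; mod 256 = 64 → 40.
Recomputed tag = 40; claimed = 40 → match.

valid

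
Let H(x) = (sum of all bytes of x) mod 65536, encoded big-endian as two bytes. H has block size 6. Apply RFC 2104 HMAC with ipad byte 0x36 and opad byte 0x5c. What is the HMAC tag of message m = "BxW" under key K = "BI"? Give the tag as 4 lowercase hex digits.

0281

Key "BI" = 42 49 is 2 bytes ≤ B = 6; zero-pad to 6 bytes: K' = 42 49 00 00 00 00.
K' ⊕ ipad = 74 7f 36 36 36 36.  K' ⊕ opad = 1e 15 5c 5c 5c 5c.
Inner input = (K'⊕ipad) ∥ m = 74 7f 36 36 36 36 ∥ 42 78 57.
Inner hash: sum = 116+127+54+54+54+54+66+120+87 = 732 → 02 dc.
Outer input = (K'⊕opad) ∥ inner = 1e 15 5c 5c 5c 5c ∥ 02 dc.
Outer hash (tag): sum = 30+21+92+92+92+92+2+220 = 641 → 02 81.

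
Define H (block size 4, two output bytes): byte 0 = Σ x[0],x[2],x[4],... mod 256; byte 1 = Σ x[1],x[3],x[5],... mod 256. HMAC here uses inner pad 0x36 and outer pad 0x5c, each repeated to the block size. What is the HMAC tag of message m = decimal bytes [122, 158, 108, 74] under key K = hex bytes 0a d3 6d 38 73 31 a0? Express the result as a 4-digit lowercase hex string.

Key hex bytes 0a d3 6d 38 73 31 a0 is 7 bytes > B = 4, so hash it first: H(key) = 8a 3c, then zero-pad to 4 bytes: K' = 8a 3c 00 00.
K' ⊕ ipad = bc 0a 36 36.  K' ⊕ opad = d6 60 5c 5c.
Inner input = (K'⊕ipad) ∥ m = bc 0a 36 36 ∥ 7a 9e 6c 4a.
Inner hash: even-index sum = 472 mod 256 = 216; odd-index sum = 296 mod 256 = 40 → d8 28.
Outer input = (K'⊕opad) ∥ inner = d6 60 5c 5c ∥ d8 28.
Outer hash (tag): even-index sum = 522 mod 256 = 10; odd-index sum = 228 mod 256 = 228 → 0a e4.

0ae4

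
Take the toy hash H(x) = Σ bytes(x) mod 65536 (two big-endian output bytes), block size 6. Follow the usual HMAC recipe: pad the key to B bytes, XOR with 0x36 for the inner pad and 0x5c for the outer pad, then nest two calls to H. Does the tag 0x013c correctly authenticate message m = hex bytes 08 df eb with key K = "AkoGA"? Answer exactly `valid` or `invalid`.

valid

Key "AkoGA" = 41 6b 6f 47 41 is 5 bytes ≤ B = 6; zero-pad to 6 bytes: K' = 41 6b 6f 47 41 00.
K' ⊕ ipad = 77 5d 59 71 77 36; K' ⊕ opad = 1d 37 33 1b 1d 5c.
Inner hash: sum = 119+93+89+113+119+54+8+223+235 = 1053 → 04 1d.
Outer hash (recomputed tag): sum = 29+55+51+27+29+92+4+29 = 316 → 01 3c.
Recomputed tag = 013c; claimed = 013c → match.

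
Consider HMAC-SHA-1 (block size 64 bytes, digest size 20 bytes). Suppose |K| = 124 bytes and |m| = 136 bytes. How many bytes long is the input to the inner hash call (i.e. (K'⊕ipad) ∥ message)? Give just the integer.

Key is 124 > 64 bytes, so it is hashed to 20 bytes then zero-padded to 64: |K'| = 64.
Inner input = (K'⊕ipad) ∥ m → 64 + 136 = 200 bytes.

200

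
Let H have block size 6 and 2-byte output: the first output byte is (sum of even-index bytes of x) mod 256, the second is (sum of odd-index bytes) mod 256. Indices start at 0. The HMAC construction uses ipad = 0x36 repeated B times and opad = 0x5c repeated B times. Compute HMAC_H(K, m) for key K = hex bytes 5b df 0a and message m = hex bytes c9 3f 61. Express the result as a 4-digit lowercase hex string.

c2cf

Key hex bytes 5b df 0a is 3 bytes ≤ B = 6; zero-pad to 6 bytes: K' = 5b df 0a 00 00 00.
K' ⊕ ipad = 6d e9 3c 36 36 36.  K' ⊕ opad = 07 83 56 5c 5c 5c.
Inner input = (K'⊕ipad) ∥ m = 6d e9 3c 36 36 36 ∥ c9 3f 61.
Inner hash: even-index sum = 521 mod 256 = 9; odd-index sum = 404 mod 256 = 148 → 09 94.
Outer input = (K'⊕opad) ∥ inner = 07 83 56 5c 5c 5c ∥ 09 94.
Outer hash (tag): even-index sum = 194 mod 256 = 194; odd-index sum = 463 mod 256 = 207 → c2 cf.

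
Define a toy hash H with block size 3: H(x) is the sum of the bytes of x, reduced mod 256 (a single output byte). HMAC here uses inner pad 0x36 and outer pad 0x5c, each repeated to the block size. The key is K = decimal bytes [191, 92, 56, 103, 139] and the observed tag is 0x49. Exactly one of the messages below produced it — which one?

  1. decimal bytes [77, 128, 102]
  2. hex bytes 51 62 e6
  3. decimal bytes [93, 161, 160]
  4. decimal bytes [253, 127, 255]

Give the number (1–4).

2

Key decimal bytes [191, 92, 56, 103, 139] = bf 5c 38 67 8b is 5 bytes > B = 3, so hash it first: H(key) = 45, then zero-pad to 3 bytes: K' = 45 00 00.
K' ⊕ ipad = 73 36 36; K' ⊕ opad = 19 5c 5c.
m1: inner = H(73 36 36 4d 80 66) = 12; tag = H(19 5c 5c 12) = e3
m2: inner = H(73 36 36 51 62 e6) = 78; tag = H(19 5c 5c 78) = 49 ← matches
m3: inner = H(73 36 36 5d a1 a0) = 7d; tag = H(19 5c 5c 7d) = 4e
m4: inner = H(73 36 36 fd 7f ff) = 5a; tag = H(19 5c 5c 5a) = 2b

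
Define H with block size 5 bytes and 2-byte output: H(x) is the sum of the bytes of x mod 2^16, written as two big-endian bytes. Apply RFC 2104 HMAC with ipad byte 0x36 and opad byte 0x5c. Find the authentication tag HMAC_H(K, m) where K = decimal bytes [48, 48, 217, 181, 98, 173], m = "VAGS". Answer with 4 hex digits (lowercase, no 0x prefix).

02e7

Key decimal bytes [48, 48, 217, 181, 98, 173] = 30 30 d9 b5 62 ad is 6 bytes > B = 5, so hash it first: H(key) = 02 fd, then zero-pad to 5 bytes: K' = 02 fd 00 00 00.
K' ⊕ ipad = 34 cb 36 36 36.  K' ⊕ opad = 5e a1 5c 5c 5c.
Inner input = (K'⊕ipad) ∥ m = 34 cb 36 36 36 ∥ 56 41 47 53.
Inner hash: sum = 52+203+54+54+54+86+65+71+83 = 722 → 02 d2.
Outer input = (K'⊕opad) ∥ inner = 5e a1 5c 5c 5c ∥ 02 d2.
Outer hash (tag): sum = 94+161+92+92+92+2+210 = 743 → 02 e7.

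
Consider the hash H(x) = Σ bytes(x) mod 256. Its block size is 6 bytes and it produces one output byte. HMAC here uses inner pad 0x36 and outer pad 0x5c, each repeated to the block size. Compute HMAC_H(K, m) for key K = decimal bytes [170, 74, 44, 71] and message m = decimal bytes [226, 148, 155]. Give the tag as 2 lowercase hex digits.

6f

Key decimal bytes [170, 74, 44, 71] = aa 4a 2c 47 is 4 bytes ≤ B = 6; zero-pad to 6 bytes: K' = aa 4a 2c 47 00 00.
K' ⊕ ipad = 9c 7c 1a 71 36 36.  K' ⊕ opad = f6 16 70 1b 5c 5c.
Inner input = (K'⊕ipad) ∥ m = 9c 7c 1a 71 36 36 ∥ e2 94 9b.
Inner hash: sum = 156+124+26+113+54+54+226+148+155 = 1056; mod 256 = 32 → 20.
Outer input = (K'⊕opad) ∥ inner = f6 16 70 1b 5c 5c ∥ 20.
Outer hash (tag): sum = 246+22+112+27+92+92+32 = 623; mod 256 = 111 → 6f.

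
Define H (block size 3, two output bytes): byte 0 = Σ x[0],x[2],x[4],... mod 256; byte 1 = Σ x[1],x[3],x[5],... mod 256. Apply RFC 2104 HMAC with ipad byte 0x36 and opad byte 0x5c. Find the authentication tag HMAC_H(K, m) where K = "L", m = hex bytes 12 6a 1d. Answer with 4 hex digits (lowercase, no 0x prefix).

Key "L" = 4c is 1 byte ≤ B = 3; zero-pad to 3 bytes: K' = 4c 00 00.
K' ⊕ ipad = 7a 36 36.  K' ⊕ opad = 10 5c 5c.
Inner input = (K'⊕ipad) ∥ m = 7a 36 36 ∥ 12 6a 1d.
Inner hash: even-index sum = 282 mod 256 = 26; odd-index sum = 101 mod 256 = 101 → 1a 65.
Outer input = (K'⊕opad) ∥ inner = 10 5c 5c ∥ 1a 65.
Outer hash (tag): even-index sum = 209 mod 256 = 209; odd-index sum = 118 mod 256 = 118 → d1 76.

d176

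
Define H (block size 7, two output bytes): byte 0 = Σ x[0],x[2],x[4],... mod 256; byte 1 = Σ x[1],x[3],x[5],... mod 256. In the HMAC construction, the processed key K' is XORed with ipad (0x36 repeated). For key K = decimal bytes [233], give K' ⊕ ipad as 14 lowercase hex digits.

Key decimal bytes [233] = e9 is 1 byte ≤ B = 7; zero-pad to 7 bytes: K' = e9 00 00 00 00 00 00.
XOR each byte with 0x36: e9⊕36=df, 00⊕36=36, 00⊕36=36, 00⊕36=36, 00⊕36=36, 00⊕36=36, 00⊕36=36.

df363636363636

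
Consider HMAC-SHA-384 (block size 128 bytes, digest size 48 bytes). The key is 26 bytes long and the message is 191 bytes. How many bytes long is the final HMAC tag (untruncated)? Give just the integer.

The tag is one SHA-384 digest: 48 bytes.

48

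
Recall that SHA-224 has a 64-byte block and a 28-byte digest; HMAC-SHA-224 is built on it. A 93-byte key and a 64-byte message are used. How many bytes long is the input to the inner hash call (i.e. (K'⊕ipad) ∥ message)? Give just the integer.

Key is 93 > 64 bytes, so it is hashed to 28 bytes then zero-padded to 64: |K'| = 64.
Inner input = (K'⊕ipad) ∥ m → 64 + 64 = 128 bytes.

128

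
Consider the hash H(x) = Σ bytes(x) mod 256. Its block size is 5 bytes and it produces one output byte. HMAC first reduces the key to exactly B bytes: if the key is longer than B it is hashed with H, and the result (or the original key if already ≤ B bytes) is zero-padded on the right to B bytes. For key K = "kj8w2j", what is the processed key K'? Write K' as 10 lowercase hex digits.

|K| = 6 > B = 5, so first hash the key.
H(K): sum = 107+106+56+119+50+106 = 544; mod 256 = 32 → 20.
Zero-pad H(K) = 20 to 5 bytes: K' = 20 00 00 00 00.

2000000000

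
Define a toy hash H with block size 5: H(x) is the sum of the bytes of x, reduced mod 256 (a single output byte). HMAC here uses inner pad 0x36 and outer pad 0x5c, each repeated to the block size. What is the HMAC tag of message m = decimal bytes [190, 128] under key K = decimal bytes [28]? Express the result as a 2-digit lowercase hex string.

f0

Key decimal bytes [28] = 1c is 1 byte ≤ B = 5; zero-pad to 5 bytes: K' = 1c 00 00 00 00.
K' ⊕ ipad = 2a 36 36 36 36.  K' ⊕ opad = 40 5c 5c 5c 5c.
Inner input = (K'⊕ipad) ∥ m = 2a 36 36 36 36 ∥ be 80.
Inner hash: sum = 42+54+54+54+54+190+128 = 576; mod 256 = 64 → 40.
Outer input = (K'⊕opad) ∥ inner = 40 5c 5c 5c 5c ∥ 40.
Outer hash (tag): sum = 64+92+92+92+92+64 = 496; mod 256 = 240 → f0.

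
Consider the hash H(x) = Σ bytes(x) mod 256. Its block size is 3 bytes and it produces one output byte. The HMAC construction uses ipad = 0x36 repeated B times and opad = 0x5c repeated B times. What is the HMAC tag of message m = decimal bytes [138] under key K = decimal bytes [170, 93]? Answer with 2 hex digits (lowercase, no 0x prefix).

1a

Key decimal bytes [170, 93] = aa 5d is 2 bytes ≤ B = 3; zero-pad to 3 bytes: K' = aa 5d 00.
K' ⊕ ipad = 9c 6b 36.  K' ⊕ opad = f6 01 5c.
Inner input = (K'⊕ipad) ∥ m = 9c 6b 36 ∥ 8a.
Inner hash: sum = 156+107+54+138 = 455; mod 256 = 199 → c7.
Outer input = (K'⊕opad) ∥ inner = f6 01 5c ∥ c7.
Outer hash (tag): sum = 246+1+92+199 = 538; mod 256 = 26 → 1a.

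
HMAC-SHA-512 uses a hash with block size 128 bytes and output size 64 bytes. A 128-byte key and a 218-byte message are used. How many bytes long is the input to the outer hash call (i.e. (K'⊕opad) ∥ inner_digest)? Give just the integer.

Key is 128 ≤ 128 bytes, zero-padded: |K'| = 128.
Outer input = (K'⊕opad) ∥ H(inner) → 128 + 64 = 192 bytes.

192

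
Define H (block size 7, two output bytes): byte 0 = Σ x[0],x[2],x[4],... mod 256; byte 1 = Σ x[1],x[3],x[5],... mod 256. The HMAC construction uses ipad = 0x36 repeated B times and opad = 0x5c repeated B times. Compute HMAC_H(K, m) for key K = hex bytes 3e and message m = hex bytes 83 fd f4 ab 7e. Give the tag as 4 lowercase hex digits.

0d66

Key hex bytes 3e is 1 byte ≤ B = 7; zero-pad to 7 bytes: K' = 3e 00 00 00 00 00 00.
K' ⊕ ipad = 08 36 36 36 36 36 36.  K' ⊕ opad = 62 5c 5c 5c 5c 5c 5c.
Inner input = (K'⊕ipad) ∥ m = 08 36 36 36 36 36 36 ∥ 83 fd f4 ab 7e.
Inner hash: even-index sum = 594 mod 256 = 82; odd-index sum = 663 mod 256 = 151 → 52 97.
Outer input = (K'⊕opad) ∥ inner = 62 5c 5c 5c 5c 5c 5c ∥ 52 97.
Outer hash (tag): even-index sum = 525 mod 256 = 13; odd-index sum = 358 mod 256 = 102 → 0d 66.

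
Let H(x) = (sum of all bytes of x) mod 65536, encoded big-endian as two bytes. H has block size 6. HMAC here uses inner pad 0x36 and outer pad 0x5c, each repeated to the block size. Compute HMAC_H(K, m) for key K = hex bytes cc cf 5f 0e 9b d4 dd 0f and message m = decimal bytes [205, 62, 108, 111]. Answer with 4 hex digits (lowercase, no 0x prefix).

Key hex bytes cc cf 5f 0e 9b d4 dd 0f is 8 bytes > B = 6, so hash it first: H(key) = 04 63, then zero-pad to 6 bytes: K' = 04 63 00 00 00 00.
K' ⊕ ipad = 32 55 36 36 36 36.  K' ⊕ opad = 58 3f 5c 5c 5c 5c.
Inner input = (K'⊕ipad) ∥ m = 32 55 36 36 36 36 ∥ cd 3e 6c 6f.
Inner hash: sum = 50+85+54+54+54+54+205+62+108+111 = 837 → 03 45.
Outer input = (K'⊕opad) ∥ inner = 58 3f 5c 5c 5c 5c ∥ 03 45.
Outer hash (tag): sum = 88+63+92+92+92+92+3+69 = 591 → 02 4f.

024f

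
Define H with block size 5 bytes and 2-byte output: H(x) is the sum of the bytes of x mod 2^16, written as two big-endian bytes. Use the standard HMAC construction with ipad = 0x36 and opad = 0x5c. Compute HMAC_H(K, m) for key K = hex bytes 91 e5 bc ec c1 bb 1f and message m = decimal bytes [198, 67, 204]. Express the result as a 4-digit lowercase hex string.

Key hex bytes 91 e5 bc ec c1 bb 1f is 7 bytes > B = 5, so hash it first: H(key) = 04 b9, then zero-pad to 5 bytes: K' = 04 b9 00 00 00.
K' ⊕ ipad = 32 8f 36 36 36.  K' ⊕ opad = 58 e5 5c 5c 5c.
Inner input = (K'⊕ipad) ∥ m = 32 8f 36 36 36 ∥ c6 43 cc.
Inner hash: sum = 50+143+54+54+54+198+67+204 = 824 → 03 38.
Outer input = (K'⊕opad) ∥ inner = 58 e5 5c 5c 5c ∥ 03 38.
Outer hash (tag): sum = 88+229+92+92+92+3+56 = 652 → 02 8c.

028c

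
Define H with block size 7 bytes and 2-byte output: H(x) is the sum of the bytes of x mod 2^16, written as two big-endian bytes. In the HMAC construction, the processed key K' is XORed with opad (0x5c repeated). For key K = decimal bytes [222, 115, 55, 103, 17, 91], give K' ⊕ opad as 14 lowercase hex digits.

Key decimal bytes [222, 115, 55, 103, 17, 91] = de 73 37 67 11 5b is 6 bytes ≤ B = 7; zero-pad to 7 bytes: K' = de 73 37 67 11 5b 00.
XOR each byte with 0x5c: de⊕5c=82, 73⊕5c=2f, 37⊕5c=6b, 67⊕5c=3b, 11⊕5c=4d, 5b⊕5c=07, 00⊕5c=5c.

822f6b3b4d075c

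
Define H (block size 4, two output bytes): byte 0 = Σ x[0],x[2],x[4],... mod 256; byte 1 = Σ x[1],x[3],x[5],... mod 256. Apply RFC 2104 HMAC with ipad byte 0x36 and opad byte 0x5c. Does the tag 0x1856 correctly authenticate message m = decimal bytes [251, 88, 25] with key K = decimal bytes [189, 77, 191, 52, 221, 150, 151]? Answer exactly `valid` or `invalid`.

Key decimal bytes [189, 77, 191, 52, 221, 150, 151] = bd 4d bf 34 dd 96 97 is 7 bytes > B = 4, so hash it first: H(key) = f0 17, then zero-pad to 4 bytes: K' = f0 17 00 00.
K' ⊕ ipad = c6 21 36 36; K' ⊕ opad = ac 4b 5c 5c.
Inner hash: even-index sum = 528 mod 256 = 16; odd-index sum = 175 mod 256 = 175 → 10 af.
Outer hash (recomputed tag): even-index sum = 280 mod 256 = 24; odd-index sum = 342 mod 256 = 86 → 18 56.
Recomputed tag = 1856; claimed = 1856 → match.

valid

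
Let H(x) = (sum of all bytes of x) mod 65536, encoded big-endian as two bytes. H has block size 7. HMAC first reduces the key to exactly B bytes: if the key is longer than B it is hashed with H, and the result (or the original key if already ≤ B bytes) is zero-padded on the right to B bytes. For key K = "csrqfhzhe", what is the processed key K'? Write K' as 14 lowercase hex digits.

|K| = 9 > B = 7, so first hash the key.
H(K): sum = 99+115+114+113+102+104+122+104+101 = 974 → 03 ce.
Zero-pad H(K) = 03 ce to 7 bytes: K' = 03 ce 00 00 00 00 00.

03ce0000000000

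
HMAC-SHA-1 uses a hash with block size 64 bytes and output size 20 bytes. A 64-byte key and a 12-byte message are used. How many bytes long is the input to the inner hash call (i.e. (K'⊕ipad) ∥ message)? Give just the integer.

76

Key is 64 ≤ 64 bytes, zero-padded: |K'| = 64.
Inner input = (K'⊕ipad) ∥ m → 64 + 12 = 76 bytes.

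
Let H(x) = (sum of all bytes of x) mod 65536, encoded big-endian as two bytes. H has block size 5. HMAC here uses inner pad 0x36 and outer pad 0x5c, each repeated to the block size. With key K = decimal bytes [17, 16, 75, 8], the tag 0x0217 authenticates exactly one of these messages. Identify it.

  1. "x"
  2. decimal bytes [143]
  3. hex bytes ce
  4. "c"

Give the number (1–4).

1

Key decimal bytes [17, 16, 75, 8] = 11 10 4b 08 is 4 bytes ≤ B = 5; zero-pad to 5 bytes: K' = 11 10 4b 08 00.
K' ⊕ ipad = 27 26 7d 3e 36; K' ⊕ opad = 4d 4c 17 54 5c.
m1: inner = H(27 26 7d 3e 36 78) = 01 b6; tag = H(4d 4c 17 54 5c 01 b6) = 0217 ← matches
m2: inner = H(27 26 7d 3e 36 8f) = 01 cd; tag = H(4d 4c 17 54 5c 01 cd) = 022e
m3: inner = H(27 26 7d 3e 36 ce) = 02 0c; tag = H(4d 4c 17 54 5c 02 0c) = 016e
m4: inner = H(27 26 7d 3e 36 63) = 01 a1; tag = H(4d 4c 17 54 5c 01 a1) = 0202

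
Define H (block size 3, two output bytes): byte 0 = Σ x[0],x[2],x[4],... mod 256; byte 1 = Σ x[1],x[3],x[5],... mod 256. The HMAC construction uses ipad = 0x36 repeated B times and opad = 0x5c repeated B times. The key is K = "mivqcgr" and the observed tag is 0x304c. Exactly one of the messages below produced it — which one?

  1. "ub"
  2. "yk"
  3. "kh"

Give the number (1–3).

2

Key "mivqcgr" = 6d 69 76 71 63 67 72 is 7 bytes > B = 3, so hash it first: H(key) = b8 41, then zero-pad to 3 bytes: K' = b8 41 00.
K' ⊕ ipad = 8e 77 36; K' ⊕ opad = e4 1d 5c.
m1: inner = H(8e 77 36 75 62) = 26 ec; tag = H(e4 1d 5c 26 ec) = 2c43
m2: inner = H(8e 77 36 79 6b) = 2f f0; tag = H(e4 1d 5c 2f f0) = 304c ← matches
m3: inner = H(8e 77 36 6b 68) = 2c e2; tag = H(e4 1d 5c 2c e2) = 2249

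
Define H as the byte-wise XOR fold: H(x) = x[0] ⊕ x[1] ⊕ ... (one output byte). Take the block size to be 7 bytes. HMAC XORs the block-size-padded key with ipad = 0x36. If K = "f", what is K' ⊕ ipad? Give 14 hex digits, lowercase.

Key "f" = 66 is 1 byte ≤ B = 7; zero-pad to 7 bytes: K' = 66 00 00 00 00 00 00.
XOR each byte with 0x36: 66⊕36=50, 00⊕36=36, 00⊕36=36, 00⊕36=36, 00⊕36=36, 00⊕36=36, 00⊕36=36.

50363636363636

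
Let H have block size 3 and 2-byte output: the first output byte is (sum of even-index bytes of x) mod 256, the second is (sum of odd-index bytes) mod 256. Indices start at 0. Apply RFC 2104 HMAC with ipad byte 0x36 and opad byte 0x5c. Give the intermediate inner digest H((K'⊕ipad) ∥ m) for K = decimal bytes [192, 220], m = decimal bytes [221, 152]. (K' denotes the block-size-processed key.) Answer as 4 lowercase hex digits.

c4c7

Key decimal bytes [192, 220] = c0 dc is 2 bytes ≤ B = 3; zero-pad to 3 bytes: K' = c0 dc 00.
K' ⊕ ipad = f6 ea 36.
Inner input = f6 ea 36 ∥ dd 98.
Inner hash: even-index sum = 452 mod 256 = 196; odd-index sum = 455 mod 256 = 199 → c4 c7.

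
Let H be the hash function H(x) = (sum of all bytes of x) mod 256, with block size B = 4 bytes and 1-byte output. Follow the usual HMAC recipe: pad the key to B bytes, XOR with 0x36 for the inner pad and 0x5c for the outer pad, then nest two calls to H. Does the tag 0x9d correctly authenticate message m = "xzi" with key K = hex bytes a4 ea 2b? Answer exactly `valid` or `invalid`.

Key hex bytes a4 ea 2b is 3 bytes ≤ B = 4; zero-pad to 4 bytes: K' = a4 ea 2b 00.
K' ⊕ ipad = 92 dc 1d 36; K' ⊕ opad = f8 b6 77 5c.
Inner hash: sum = 146+220+29+54+120+122+105 = 796; mod 256 = 28 → 1c.
Outer hash (recomputed tag): sum = 248+182+119+92+28 = 669; mod 256 = 157 → 9d.
Recomputed tag = 9d; claimed = 9d → match.

valid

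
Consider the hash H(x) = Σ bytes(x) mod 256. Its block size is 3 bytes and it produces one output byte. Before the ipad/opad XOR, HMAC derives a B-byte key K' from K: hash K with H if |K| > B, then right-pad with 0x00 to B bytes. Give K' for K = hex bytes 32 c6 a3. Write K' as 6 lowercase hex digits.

32c6a3

Key hex bytes 32 c6 a3 is exactly B = 3 bytes: K' = 32 c6 a3.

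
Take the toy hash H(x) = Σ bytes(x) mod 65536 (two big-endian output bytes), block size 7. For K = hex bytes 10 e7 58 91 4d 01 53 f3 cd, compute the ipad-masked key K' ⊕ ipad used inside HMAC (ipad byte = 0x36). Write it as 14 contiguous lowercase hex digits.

32773636363636

Key hex bytes 10 e7 58 91 4d 01 53 f3 cd is 9 bytes > B = 7, so hash it first: H(key) = 04 41, then zero-pad to 7 bytes: K' = 04 41 00 00 00 00 00.
XOR each byte with 0x36: 04⊕36=32, 41⊕36=77, 00⊕36=36, 00⊕36=36, 00⊕36=36, 00⊕36=36, 00⊕36=36.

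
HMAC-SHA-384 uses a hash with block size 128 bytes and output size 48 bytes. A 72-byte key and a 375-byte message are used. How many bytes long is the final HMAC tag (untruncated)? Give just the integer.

48

The tag is one SHA-384 digest: 48 bytes.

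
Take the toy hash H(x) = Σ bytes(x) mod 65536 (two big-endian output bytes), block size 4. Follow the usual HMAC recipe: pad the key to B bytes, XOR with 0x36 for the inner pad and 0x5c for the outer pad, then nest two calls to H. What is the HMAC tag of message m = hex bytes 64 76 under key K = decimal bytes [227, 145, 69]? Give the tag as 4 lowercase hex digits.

Key decimal bytes [227, 145, 69] = e3 91 45 is 3 bytes ≤ B = 4; zero-pad to 4 bytes: K' = e3 91 45 00.
K' ⊕ ipad = d5 a7 73 36.  K' ⊕ opad = bf cd 19 5c.
Inner input = (K'⊕ipad) ∥ m = d5 a7 73 36 ∥ 64 76.
Inner hash: sum = 213+167+115+54+100+118 = 767 → 02 ff.
Outer input = (K'⊕opad) ∥ inner = bf cd 19 5c ∥ 02 ff.
Outer hash (tag): sum = 191+205+25+92+2+255 = 770 → 03 02.

0302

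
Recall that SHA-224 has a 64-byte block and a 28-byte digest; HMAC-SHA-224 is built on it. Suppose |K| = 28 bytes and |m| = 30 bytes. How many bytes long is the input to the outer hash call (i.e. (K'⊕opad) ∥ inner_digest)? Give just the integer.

92

Key is 28 ≤ 64 bytes, zero-padded: |K'| = 64.
Outer input = (K'⊕opad) ∥ H(inner) → 64 + 28 = 92 bytes.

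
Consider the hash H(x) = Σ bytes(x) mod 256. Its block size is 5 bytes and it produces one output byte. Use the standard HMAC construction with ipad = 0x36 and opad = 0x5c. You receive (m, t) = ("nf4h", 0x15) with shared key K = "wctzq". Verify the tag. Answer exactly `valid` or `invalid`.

Key "wctzq" = 77 63 74 7a 71 is exactly B = 5 bytes: K' = 77 63 74 7a 71.
K' ⊕ ipad = 41 55 42 4c 47; K' ⊕ opad = 2b 3f 28 26 2d.
Inner hash: sum = 65+85+66+76+71+110+102+52+104 = 731; mod 256 = 219 → db.
Outer hash (recomputed tag): sum = 43+63+40+38+45+219 = 448; mod 256 = 192 → c0.
Recomputed tag = c0; claimed = 15 → mismatch.

invalid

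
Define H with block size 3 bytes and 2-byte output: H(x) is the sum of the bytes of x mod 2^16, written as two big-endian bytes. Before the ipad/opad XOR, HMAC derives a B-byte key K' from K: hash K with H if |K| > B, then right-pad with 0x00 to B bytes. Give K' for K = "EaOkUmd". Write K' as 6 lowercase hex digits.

|K| = 7 > B = 3, so first hash the key.
H(K): sum = 69+97+79+107+85+109+100 = 646 → 02 86.
Zero-pad H(K) = 02 86 to 3 bytes: K' = 02 86 00.

028600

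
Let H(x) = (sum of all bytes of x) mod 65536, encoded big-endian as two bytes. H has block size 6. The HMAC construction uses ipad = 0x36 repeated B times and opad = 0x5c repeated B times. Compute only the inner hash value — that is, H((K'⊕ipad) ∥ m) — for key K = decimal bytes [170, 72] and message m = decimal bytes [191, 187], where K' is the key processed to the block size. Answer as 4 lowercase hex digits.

036c

Key decimal bytes [170, 72] = aa 48 is 2 bytes ≤ B = 6; zero-pad to 6 bytes: K' = aa 48 00 00 00 00.
K' ⊕ ipad = 9c 7e 36 36 36 36.
Inner input = 9c 7e 36 36 36 36 ∥ bf bb.
Inner hash: sum = 156+126+54+54+54+54+191+187 = 876 → 03 6c.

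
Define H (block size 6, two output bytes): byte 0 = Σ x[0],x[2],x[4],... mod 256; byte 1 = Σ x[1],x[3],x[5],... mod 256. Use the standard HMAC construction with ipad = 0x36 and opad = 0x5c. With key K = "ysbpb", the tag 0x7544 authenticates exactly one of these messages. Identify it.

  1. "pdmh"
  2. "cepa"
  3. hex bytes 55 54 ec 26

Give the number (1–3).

1

Key "ysbpb" = 79 73 62 70 62 is 5 bytes ≤ B = 6; zero-pad to 6 bytes: K' = 79 73 62 70 62 00.
K' ⊕ ipad = 4f 45 54 46 54 36; K' ⊕ opad = 25 2f 3e 2c 3e 5c.
m1: inner = H(4f 45 54 46 54 36 70 64 6d 68) = d4 8d; tag = H(25 2f 3e 2c 3e 5c d4 8d) = 7544 ← matches
m2: inner = H(4f 45 54 46 54 36 63 65 70 61) = ca 87; tag = H(25 2f 3e 2c 3e 5c ca 87) = 6b3e
m3: inner = H(4f 45 54 46 54 36 55 54 ec 26) = 38 3b; tag = H(25 2f 3e 2c 3e 5c 38 3b) = d9f2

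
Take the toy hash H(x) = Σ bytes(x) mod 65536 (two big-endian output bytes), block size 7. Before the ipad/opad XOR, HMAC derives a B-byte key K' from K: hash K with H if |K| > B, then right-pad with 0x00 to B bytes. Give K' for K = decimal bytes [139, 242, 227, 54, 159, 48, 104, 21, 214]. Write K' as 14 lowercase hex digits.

|K| = 9 > B = 7, so first hash the key.
H(K): sum = 139+242+227+54+159+48+104+21+214 = 1208 → 04 b8.
Zero-pad H(K) = 04 b8 to 7 bytes: K' = 04 b8 00 00 00 00 00.

04b80000000000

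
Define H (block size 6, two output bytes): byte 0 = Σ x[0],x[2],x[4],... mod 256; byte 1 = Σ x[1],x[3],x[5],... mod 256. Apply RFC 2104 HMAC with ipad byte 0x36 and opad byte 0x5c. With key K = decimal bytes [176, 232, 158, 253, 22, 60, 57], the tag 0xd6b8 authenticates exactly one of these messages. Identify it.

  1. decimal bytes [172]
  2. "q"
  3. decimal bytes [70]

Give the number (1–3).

Key decimal bytes [176, 232, 158, 253, 22, 60, 57] = b0 e8 9e fd 16 3c 39 is 7 bytes > B = 6, so hash it first: H(key) = 9d 21, then zero-pad to 6 bytes: K' = 9d 21 00 00 00 00.
K' ⊕ ipad = ab 17 36 36 36 36; K' ⊕ opad = c1 7d 5c 5c 5c 5c.
m1: inner = H(ab 17 36 36 36 36 ac) = c3 83; tag = H(c1 7d 5c 5c 5c 5c c3 83) = 3cb8
m2: inner = H(ab 17 36 36 36 36 71) = 88 83; tag = H(c1 7d 5c 5c 5c 5c 88 83) = 01b8
m3: inner = H(ab 17 36 36 36 36 46) = 5d 83; tag = H(c1 7d 5c 5c 5c 5c 5d 83) = d6b8 ← matches

3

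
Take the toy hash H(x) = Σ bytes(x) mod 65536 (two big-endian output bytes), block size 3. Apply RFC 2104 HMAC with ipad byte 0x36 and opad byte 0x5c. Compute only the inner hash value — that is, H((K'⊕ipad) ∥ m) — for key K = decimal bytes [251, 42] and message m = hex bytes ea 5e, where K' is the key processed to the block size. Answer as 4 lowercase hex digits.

0267

Key decimal bytes [251, 42] = fb 2a is 2 bytes ≤ B = 3; zero-pad to 3 bytes: K' = fb 2a 00.
K' ⊕ ipad = cd 1c 36.
Inner input = cd 1c 36 ∥ ea 5e.
Inner hash: sum = 205+28+54+234+94 = 615 → 02 67.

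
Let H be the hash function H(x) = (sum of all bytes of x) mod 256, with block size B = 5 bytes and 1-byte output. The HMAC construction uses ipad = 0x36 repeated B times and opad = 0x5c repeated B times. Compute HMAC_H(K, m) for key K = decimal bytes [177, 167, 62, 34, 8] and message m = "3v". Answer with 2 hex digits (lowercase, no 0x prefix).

Key decimal bytes [177, 167, 62, 34, 8] = b1 a7 3e 22 08 is exactly B = 5 bytes: K' = b1 a7 3e 22 08.
K' ⊕ ipad = 87 91 08 14 3e.  K' ⊕ opad = ed fb 62 7e 54.
Inner input = (K'⊕ipad) ∥ m = 87 91 08 14 3e ∥ 33 76.
Inner hash: sum = 135+145+8+20+62+51+118 = 539; mod 256 = 27 → 1b.
Outer input = (K'⊕opad) ∥ inner = ed fb 62 7e 54 ∥ 1b.
Outer hash (tag): sum = 237+251+98+126+84+27 = 823; mod 256 = 55 → 37.

37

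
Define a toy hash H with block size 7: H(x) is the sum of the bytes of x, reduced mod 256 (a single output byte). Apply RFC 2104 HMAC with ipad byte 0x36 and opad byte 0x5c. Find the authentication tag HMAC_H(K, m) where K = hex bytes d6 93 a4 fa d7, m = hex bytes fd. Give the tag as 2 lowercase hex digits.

67

Key hex bytes d6 93 a4 fa d7 is 5 bytes ≤ B = 7; zero-pad to 7 bytes: K' = d6 93 a4 fa d7 00 00.
K' ⊕ ipad = e0 a5 92 cc e1 36 36.  K' ⊕ opad = 8a cf f8 a6 8b 5c 5c.
Inner input = (K'⊕ipad) ∥ m = e0 a5 92 cc e1 36 36 ∥ fd.
Inner hash: sum = 224+165+146+204+225+54+54+253 = 1325; mod 256 = 45 → 2d.
Outer input = (K'⊕opad) ∥ inner = 8a cf f8 a6 8b 5c 5c ∥ 2d.
Outer hash (tag): sum = 138+207+248+166+139+92+92+45 = 1127; mod 256 = 103 → 67.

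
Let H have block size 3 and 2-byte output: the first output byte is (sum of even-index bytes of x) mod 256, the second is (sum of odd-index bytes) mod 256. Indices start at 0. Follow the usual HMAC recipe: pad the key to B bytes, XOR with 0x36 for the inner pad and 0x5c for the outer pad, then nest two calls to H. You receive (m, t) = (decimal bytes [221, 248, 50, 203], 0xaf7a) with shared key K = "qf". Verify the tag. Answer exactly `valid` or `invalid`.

invalid

Key "qf" = 71 66 is 2 bytes ≤ B = 3; zero-pad to 3 bytes: K' = 71 66 00.
K' ⊕ ipad = 47 50 36; K' ⊕ opad = 2d 3a 5c.
Inner hash: even-index sum = 576 mod 256 = 64; odd-index sum = 351 mod 256 = 95 → 40 5f.
Outer hash (recomputed tag): even-index sum = 232 mod 256 = 232; odd-index sum = 122 mod 256 = 122 → e8 7a.
Recomputed tag = e87a; claimed = af7a → mismatch.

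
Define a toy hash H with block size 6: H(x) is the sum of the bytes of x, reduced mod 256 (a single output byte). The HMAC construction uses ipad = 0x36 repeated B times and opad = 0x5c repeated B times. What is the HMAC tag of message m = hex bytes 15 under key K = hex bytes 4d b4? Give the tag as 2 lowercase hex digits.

53

Key hex bytes 4d b4 is 2 bytes ≤ B = 6; zero-pad to 6 bytes: K' = 4d b4 00 00 00 00.
K' ⊕ ipad = 7b 82 36 36 36 36.  K' ⊕ opad = 11 e8 5c 5c 5c 5c.
Inner input = (K'⊕ipad) ∥ m = 7b 82 36 36 36 36 ∥ 15.
Inner hash: sum = 123+130+54+54+54+54+21 = 490; mod 256 = 234 → ea.
Outer input = (K'⊕opad) ∥ inner = 11 e8 5c 5c 5c 5c ∥ ea.
Outer hash (tag): sum = 17+232+92+92+92+92+234 = 851; mod 256 = 83 → 53.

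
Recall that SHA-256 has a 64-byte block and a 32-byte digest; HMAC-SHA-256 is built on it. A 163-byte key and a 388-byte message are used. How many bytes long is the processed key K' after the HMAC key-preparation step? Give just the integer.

64

Key is 163 > 64 bytes, so it is hashed to 32 bytes then zero-padded to 64: |K'| = 64.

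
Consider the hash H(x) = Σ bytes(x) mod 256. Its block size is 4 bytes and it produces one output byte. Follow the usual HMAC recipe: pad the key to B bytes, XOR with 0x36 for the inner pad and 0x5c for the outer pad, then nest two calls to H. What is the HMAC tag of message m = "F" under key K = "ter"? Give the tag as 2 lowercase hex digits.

Key "ter" = 74 65 72 is 3 bytes ≤ B = 4; zero-pad to 4 bytes: K' = 74 65 72 00.
K' ⊕ ipad = 42 53 44 36.  K' ⊕ opad = 28 39 2e 5c.
Inner input = (K'⊕ipad) ∥ m = 42 53 44 36 ∥ 46.
Inner hash: sum = 66+83+68+54+70 = 341; mod 256 = 85 → 55.
Outer input = (K'⊕opad) ∥ inner = 28 39 2e 5c ∥ 55.
Outer hash (tag): sum = 40+57+46+92+85 = 320; mod 256 = 64 → 40.

40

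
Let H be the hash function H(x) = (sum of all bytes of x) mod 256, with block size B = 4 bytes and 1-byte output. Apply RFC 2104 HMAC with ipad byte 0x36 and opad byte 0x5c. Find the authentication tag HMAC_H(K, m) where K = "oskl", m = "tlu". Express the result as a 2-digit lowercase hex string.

73

Key "oskl" = 6f 73 6b 6c is exactly B = 4 bytes: K' = 6f 73 6b 6c.
K' ⊕ ipad = 59 45 5d 5a.  K' ⊕ opad = 33 2f 37 30.
Inner input = (K'⊕ipad) ∥ m = 59 45 5d 5a ∥ 74 6c 75.
Inner hash: sum = 89+69+93+90+116+108+117 = 682; mod 256 = 170 → aa.
Outer input = (K'⊕opad) ∥ inner = 33 2f 37 30 ∥ aa.
Outer hash (tag): sum = 51+47+55+48+170 = 371; mod 256 = 115 → 73.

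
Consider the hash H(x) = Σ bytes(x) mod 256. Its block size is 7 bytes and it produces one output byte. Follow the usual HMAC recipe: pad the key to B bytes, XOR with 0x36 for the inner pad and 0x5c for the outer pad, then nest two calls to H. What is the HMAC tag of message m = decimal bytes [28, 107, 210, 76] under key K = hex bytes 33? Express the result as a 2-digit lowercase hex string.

85

Key hex bytes 33 is 1 byte ≤ B = 7; zero-pad to 7 bytes: K' = 33 00 00 00 00 00 00.
K' ⊕ ipad = 05 36 36 36 36 36 36.  K' ⊕ opad = 6f 5c 5c 5c 5c 5c 5c.
Inner input = (K'⊕ipad) ∥ m = 05 36 36 36 36 36 36 ∥ 1c 6b d2 4c.
Inner hash: sum = 5+54+54+54+54+54+54+28+107+210+76 = 750; mod 256 = 238 → ee.
Outer input = (K'⊕opad) ∥ inner = 6f 5c 5c 5c 5c 5c 5c ∥ ee.
Outer hash (tag): sum = 111+92+92+92+92+92+92+238 = 901; mod 256 = 133 → 85.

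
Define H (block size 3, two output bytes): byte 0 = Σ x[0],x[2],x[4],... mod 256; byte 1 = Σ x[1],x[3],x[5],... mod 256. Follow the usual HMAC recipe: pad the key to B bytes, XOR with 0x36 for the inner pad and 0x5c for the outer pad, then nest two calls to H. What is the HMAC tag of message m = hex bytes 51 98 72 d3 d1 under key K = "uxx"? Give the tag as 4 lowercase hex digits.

Key "uxx" = 75 78 78 is exactly B = 3 bytes: K' = 75 78 78.
K' ⊕ ipad = 43 4e 4e.  K' ⊕ opad = 29 24 24.
Inner input = (K'⊕ipad) ∥ m = 43 4e 4e ∥ 51 98 72 d3 d1.
Inner hash: even-index sum = 508 mod 256 = 252; odd-index sum = 482 mod 256 = 226 → fc e2.
Outer input = (K'⊕opad) ∥ inner = 29 24 24 ∥ fc e2.
Outer hash (tag): even-index sum = 303 mod 256 = 47; odd-index sum = 288 mod 256 = 32 → 2f 20.

2f20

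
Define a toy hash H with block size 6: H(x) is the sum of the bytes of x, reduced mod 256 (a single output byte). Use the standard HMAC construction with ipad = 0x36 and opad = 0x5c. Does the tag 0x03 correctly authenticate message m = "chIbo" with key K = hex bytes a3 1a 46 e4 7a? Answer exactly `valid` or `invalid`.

valid

Key hex bytes a3 1a 46 e4 7a is 5 bytes ≤ B = 6; zero-pad to 6 bytes: K' = a3 1a 46 e4 7a 00.
K' ⊕ ipad = 95 2c 70 d2 4c 36; K' ⊕ opad = ff 46 1a b8 26 5c.
Inner hash: sum = 149+44+112+210+76+54+99+104+73+98+111 = 1130; mod 256 = 106 → 6a.
Outer hash (recomputed tag): sum = 255+70+26+184+38+92+106 = 771; mod 256 = 3 → 03.
Recomputed tag = 03; claimed = 03 → match.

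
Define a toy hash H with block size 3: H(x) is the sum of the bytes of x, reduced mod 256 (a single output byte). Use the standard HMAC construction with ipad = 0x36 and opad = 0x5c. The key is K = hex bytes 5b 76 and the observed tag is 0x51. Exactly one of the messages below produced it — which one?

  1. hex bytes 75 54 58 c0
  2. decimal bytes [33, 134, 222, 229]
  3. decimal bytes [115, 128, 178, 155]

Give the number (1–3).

1

Key hex bytes 5b 76 is 2 bytes ≤ B = 3; zero-pad to 3 bytes: K' = 5b 76 00.
K' ⊕ ipad = 6d 40 36; K' ⊕ opad = 07 2a 5c.
m1: inner = H(6d 40 36 75 54 58 c0) = c4; tag = H(07 2a 5c c4) = 51 ← matches
m2: inner = H(6d 40 36 21 86 de e5) = 4d; tag = H(07 2a 5c 4d) = da
m3: inner = H(6d 40 36 73 80 b2 9b) = 23; tag = H(07 2a 5c 23) = b0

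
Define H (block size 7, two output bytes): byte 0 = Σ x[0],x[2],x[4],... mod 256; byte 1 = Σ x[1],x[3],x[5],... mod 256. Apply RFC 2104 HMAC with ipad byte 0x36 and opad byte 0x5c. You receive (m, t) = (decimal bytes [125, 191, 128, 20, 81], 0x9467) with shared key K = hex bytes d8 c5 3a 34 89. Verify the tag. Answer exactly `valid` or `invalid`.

invalid

Key hex bytes d8 c5 3a 34 89 is 5 bytes ≤ B = 7; zero-pad to 7 bytes: K' = d8 c5 3a 34 89 00 00.
K' ⊕ ipad = ee f3 0c 02 bf 36 36; K' ⊕ opad = 84 99 66 68 d5 5c 5c.
Inner hash: even-index sum = 706 mod 256 = 194; odd-index sum = 633 mod 256 = 121 → c2 79.
Outer hash (recomputed tag): even-index sum = 660 mod 256 = 148; odd-index sum = 543 mod 256 = 31 → 94 1f.
Recomputed tag = 941f; claimed = 9467 → mismatch.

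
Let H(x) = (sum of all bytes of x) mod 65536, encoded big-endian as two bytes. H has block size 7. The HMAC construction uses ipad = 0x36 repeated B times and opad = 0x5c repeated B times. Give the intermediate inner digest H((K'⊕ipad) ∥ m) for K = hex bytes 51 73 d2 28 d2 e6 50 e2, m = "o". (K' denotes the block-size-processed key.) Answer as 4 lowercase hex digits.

024d

Key hex bytes 51 73 d2 28 d2 e6 50 e2 is 8 bytes > B = 7, so hash it first: H(key) = 04 a8, then zero-pad to 7 bytes: K' = 04 a8 00 00 00 00 00.
K' ⊕ ipad = 32 9e 36 36 36 36 36.
Inner input = 32 9e 36 36 36 36 36 ∥ 6f.
Inner hash: sum = 50+158+54+54+54+54+54+111 = 589 → 02 4d.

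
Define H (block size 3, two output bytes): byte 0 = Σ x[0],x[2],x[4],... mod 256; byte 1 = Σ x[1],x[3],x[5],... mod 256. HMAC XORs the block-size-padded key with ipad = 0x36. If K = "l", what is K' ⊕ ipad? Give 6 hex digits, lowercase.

5a3636

Key "l" = 6c is 1 byte ≤ B = 3; zero-pad to 3 bytes: K' = 6c 00 00.
XOR each byte with 0x36: 6c⊕36=5a, 00⊕36=36, 00⊕36=36.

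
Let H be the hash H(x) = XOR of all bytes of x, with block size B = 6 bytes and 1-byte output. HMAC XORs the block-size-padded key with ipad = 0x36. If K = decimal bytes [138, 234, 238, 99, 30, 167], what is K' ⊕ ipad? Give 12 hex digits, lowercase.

Key decimal bytes [138, 234, 238, 99, 30, 167] = 8a ea ee 63 1e a7 is exactly B = 6 bytes: K' = 8a ea ee 63 1e a7.
XOR each byte with 0x36: 8a⊕36=bc, ea⊕36=dc, ee⊕36=d8, 63⊕36=55, 1e⊕36=28, a7⊕36=91.

bcdcd8552891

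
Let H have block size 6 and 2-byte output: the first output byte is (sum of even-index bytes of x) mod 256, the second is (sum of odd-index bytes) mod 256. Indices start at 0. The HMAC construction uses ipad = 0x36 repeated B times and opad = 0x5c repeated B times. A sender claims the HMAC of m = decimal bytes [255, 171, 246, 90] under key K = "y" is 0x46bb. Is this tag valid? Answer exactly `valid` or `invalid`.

invalid

Key "y" = 79 is 1 byte ≤ B = 6; zero-pad to 6 bytes: K' = 79 00 00 00 00 00.
K' ⊕ ipad = 4f 36 36 36 36 36; K' ⊕ opad = 25 5c 5c 5c 5c 5c.
Inner hash: even-index sum = 688 mod 256 = 176; odd-index sum = 423 mod 256 = 167 → b0 a7.
Outer hash (recomputed tag): even-index sum = 397 mod 256 = 141; odd-index sum = 443 mod 256 = 187 → 8d bb.
Recomputed tag = 8dbb; claimed = 46bb → mismatch.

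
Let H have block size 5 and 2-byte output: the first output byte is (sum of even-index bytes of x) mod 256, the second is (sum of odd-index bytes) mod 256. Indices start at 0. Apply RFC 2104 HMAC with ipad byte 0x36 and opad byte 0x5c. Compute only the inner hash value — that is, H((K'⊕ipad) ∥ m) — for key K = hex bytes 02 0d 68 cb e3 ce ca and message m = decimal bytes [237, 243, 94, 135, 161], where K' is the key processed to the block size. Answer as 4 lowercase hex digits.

07b2

Key hex bytes 02 0d 68 cb e3 ce ca is 7 bytes > B = 5, so hash it first: H(key) = 17 a6, then zero-pad to 5 bytes: K' = 17 a6 00 00 00.
K' ⊕ ipad = 21 90 36 36 36.
Inner input = 21 90 36 36 36 ∥ ed f3 5e 87 a1.
Inner hash: even-index sum = 519 mod 256 = 7; odd-index sum = 690 mod 256 = 178 → 07 b2.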